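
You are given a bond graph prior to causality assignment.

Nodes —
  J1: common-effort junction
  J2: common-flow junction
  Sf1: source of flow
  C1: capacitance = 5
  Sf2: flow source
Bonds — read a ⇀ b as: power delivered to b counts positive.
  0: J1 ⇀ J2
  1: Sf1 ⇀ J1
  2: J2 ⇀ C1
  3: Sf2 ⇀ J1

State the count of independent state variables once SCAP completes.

bond 1 stroke→Sf1  (Sf1 fixes flow; stroke at Sf1)
bond 3 stroke→Sf2  (Sf2 (Sf) sets flow on bond)
bond 0 stroke→J1  (J1 needs exactly one e-in)
bond 2 stroke→J2  (common-f at J2 fixed by 0)

1  (C1 all integral)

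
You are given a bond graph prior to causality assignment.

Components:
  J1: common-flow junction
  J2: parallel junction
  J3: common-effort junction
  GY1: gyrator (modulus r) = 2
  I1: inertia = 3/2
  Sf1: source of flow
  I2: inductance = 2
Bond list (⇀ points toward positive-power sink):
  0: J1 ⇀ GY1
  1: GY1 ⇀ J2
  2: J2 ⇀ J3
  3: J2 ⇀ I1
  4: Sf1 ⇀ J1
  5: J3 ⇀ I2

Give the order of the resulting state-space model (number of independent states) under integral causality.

2  (I1, I2 all integral)

b4 →Sf1  (Sf1: flow source, stroke at near end)
b0 →J1  (1-jn J1 has f-setter on 4)
b1 →J2  (GY1 both-in/both-out from 0)
b2 →J3  (J2: bond 1 brought effort, rest push out)
b3 →I1  (J2 effort already set via bond 1)
b5 →I2  (J3: bond 2 brought effort, rest push out)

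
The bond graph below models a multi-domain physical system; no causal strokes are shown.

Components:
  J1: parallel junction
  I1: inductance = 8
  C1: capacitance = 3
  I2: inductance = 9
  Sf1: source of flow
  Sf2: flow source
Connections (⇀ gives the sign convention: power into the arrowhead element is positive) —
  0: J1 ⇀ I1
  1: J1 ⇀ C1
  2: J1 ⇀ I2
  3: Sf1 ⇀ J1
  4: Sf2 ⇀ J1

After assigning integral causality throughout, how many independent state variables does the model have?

3  (C1, I1, I2 all integral)

#3 stroke at Sf1  (Sf1: flow source, stroke at near end)
#4 stroke at Sf2  (Sf2: flow source, stroke at near end)
#0 stroke at I1  (I1 integral (f out))
#1 stroke at J1  (C1 integral (e out))
#2 stroke at I2  (common-e at J1 fixed by 1)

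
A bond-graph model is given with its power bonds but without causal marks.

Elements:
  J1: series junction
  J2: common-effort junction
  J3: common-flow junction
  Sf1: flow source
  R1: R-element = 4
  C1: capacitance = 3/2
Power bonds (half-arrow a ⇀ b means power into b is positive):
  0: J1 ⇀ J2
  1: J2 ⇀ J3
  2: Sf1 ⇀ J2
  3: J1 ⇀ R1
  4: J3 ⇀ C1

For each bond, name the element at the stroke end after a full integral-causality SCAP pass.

β0 stroke→J1
β1 stroke→J2
β2 stroke→Sf1
β3 stroke→R1
β4 stroke→J3

bond 2 stroke→Sf1  (Sf1: flow source, stroke at near end)
bond 4 stroke→J3  (C1: C, integral causality)
bond 1 stroke→J2  (only one flow-in slot at J3)
bond 0 stroke→J1  (0-jn J2 has e-setter on 1)
bond 3 stroke→R1  (only one flow-in slot at J1)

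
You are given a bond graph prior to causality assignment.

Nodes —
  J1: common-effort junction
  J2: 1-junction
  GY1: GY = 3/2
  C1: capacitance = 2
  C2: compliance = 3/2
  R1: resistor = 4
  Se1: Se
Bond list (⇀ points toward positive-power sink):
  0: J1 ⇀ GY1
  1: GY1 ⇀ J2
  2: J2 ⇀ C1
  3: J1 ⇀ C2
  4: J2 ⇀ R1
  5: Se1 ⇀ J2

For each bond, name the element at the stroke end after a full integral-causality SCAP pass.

b0 stroke→GY1
b1 stroke→GY1
b2 stroke→J2
b3 stroke→J1
b4 stroke→J2
b5 stroke→J2

#5 stroke at J2  (Se1 (Se) sets effort on bond)
#2 stroke at J2  (prefer integral on C1)
#3 stroke at J1  (C2: C, integral causality)
#0 stroke at GY1  (J1 effort already set via bond 3)
#1 stroke at GY1  (GY GY1: same side as bond 0)
#4 stroke at J2  (J2 flow already set via bond 1)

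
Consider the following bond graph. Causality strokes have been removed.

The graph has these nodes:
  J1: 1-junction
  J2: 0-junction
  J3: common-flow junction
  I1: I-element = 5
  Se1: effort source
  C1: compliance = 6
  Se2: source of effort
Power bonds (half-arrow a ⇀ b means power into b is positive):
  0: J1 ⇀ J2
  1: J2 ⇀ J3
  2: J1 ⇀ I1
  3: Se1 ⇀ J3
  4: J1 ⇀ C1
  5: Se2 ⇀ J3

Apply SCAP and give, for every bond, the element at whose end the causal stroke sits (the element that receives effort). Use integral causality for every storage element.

β3 |J3  (Se1 fixes effort; stroke away)
β5 |J3  (Se2 (Se) sets effort on bond)
β1 |J2  (only one flow-in slot at J3)
β0 |J1  (0-jn J2 has e-setter on 1)
β2 |I1  (I1 outputs flow p/I1)
β4 |J1  (J1 flow already set via bond 2)

b0 stroke at J1
b1 stroke at J2
b2 stroke at I1
b3 stroke at J3
b4 stroke at J1
b5 stroke at J3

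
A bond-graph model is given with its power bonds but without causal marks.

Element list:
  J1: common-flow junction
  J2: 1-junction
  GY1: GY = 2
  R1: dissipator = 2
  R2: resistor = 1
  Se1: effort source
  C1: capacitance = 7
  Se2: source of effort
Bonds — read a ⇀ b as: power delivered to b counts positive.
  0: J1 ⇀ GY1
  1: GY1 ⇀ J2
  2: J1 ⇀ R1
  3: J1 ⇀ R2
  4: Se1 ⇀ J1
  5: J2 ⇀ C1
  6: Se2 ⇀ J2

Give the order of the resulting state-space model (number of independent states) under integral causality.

1  (C1 all integral)

β4 stroke→J1  (Se1 fixes effort; stroke away)
β6 stroke→J2  (source Se2 imposes e)
β5 stroke→J2  (C1: C, integral causality)
β1 stroke→GY1  (J2 needs exactly one f-in)
β0 stroke→GY1  (GY GY1: same side as bond 1)
β2 stroke→J1  (1-jn J1 has f-setter on 0)
β3 stroke→J1  (J1 flow already set via bond 0)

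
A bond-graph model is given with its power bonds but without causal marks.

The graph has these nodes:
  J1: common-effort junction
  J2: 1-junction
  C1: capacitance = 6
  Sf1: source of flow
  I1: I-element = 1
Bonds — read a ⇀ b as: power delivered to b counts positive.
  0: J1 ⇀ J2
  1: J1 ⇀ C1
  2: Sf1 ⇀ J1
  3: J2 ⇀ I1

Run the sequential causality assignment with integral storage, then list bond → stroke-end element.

bond 2 stroke→Sf1  (Sf1 (Sf) sets flow on bond)
bond 1 stroke→J1  (C1 integral (e out))
bond 0 stroke→J2  (common-e at J1 fixed by 1)
bond 3 stroke→I1  (closing 1-jn rule on J2)

bond 0 |J2
bond 1 |J1
bond 2 |Sf1
bond 3 |I1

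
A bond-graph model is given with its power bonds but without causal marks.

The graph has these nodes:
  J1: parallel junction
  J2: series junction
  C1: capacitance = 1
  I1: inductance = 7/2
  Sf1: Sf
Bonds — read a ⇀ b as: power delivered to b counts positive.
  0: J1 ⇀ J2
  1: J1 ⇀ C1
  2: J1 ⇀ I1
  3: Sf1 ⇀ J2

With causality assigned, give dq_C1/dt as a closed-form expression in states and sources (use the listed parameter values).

b3 |Sf1  (Sf1 fixes flow; stroke at Sf1)
b0 |J2  (J2: bond 3 brought flow, rest push out)
b1 |J1  (C1: C, integral causality)
b2 |I1  (J1 effort already set via bond 1)

dq_C1/dt = -F_Sf1 - 2*p_I1/7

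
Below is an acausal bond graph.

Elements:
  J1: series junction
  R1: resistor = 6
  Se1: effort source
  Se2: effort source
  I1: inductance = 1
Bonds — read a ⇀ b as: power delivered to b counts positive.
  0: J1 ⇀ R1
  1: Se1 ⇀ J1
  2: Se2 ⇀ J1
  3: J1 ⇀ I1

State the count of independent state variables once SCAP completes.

1  (I1 all integral)

#1 stroke at J1  (Se1 (Se) sets effort on bond)
#2 stroke at J1  (Se2 fixes effort; stroke away)
#3 stroke at I1  (I1 integral (f out))
#0 stroke at J1  (J1 flow already set via bond 3)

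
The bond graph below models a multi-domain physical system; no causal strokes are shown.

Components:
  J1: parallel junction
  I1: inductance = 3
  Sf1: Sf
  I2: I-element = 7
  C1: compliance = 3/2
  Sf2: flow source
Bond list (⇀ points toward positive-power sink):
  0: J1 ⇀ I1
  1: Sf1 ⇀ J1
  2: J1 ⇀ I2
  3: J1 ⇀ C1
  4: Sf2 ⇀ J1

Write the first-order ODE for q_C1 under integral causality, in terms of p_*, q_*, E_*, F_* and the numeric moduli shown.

#1 stroke→Sf1  (Sf1 fixes flow; stroke at Sf1)
#4 stroke→Sf2  (Sf2 (Sf) sets flow on bond)
#0 stroke→I1  (prefer integral on I1)
#2 stroke→I2  (I2: I, integral causality)
#3 stroke→J1  (only one effort-in slot at J1)

dq_C1/dt = F_Sf1 + F_Sf2 - p_I1/3 - p_I2/7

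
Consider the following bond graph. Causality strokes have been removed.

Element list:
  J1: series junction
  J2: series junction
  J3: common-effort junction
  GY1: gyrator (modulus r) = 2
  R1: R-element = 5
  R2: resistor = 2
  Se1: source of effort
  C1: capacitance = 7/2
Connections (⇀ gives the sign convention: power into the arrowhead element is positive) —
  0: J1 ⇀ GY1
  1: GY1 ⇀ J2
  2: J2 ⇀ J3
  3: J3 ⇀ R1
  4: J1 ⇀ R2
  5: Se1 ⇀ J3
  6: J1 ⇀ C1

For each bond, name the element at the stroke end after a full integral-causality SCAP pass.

#0 stroke→GY1
#1 stroke→GY1
#2 stroke→J2
#3 stroke→R1
#4 stroke→J1
#5 stroke→J3
#6 stroke→J1

b5 stroke→J3  (Se1 fixes effort; stroke away)
b2 stroke→J2  (J3: bond 5 brought effort, rest push out)
b3 stroke→R1  (J3 effort already set via bond 5)
b1 stroke→GY1  (J2 needs exactly one f-in)
b0 stroke→GY1  (GY1 both-in/both-out from 1)
b4 stroke→J1  (J1 flow already set via bond 0)
b6 stroke→J1  (1-jn J1 has f-setter on 0)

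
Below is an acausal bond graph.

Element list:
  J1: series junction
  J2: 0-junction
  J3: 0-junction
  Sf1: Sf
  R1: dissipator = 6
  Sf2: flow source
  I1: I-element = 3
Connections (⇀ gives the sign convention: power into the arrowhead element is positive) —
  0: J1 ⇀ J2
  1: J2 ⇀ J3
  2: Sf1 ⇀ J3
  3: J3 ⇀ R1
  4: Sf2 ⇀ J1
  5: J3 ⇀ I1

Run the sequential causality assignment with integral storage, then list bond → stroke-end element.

bond 0 |J1
bond 1 |J2
bond 2 |Sf1
bond 3 |J3
bond 4 |Sf2
bond 5 |I1

#2 →Sf1  (Sf1 fixes flow; stroke at Sf1)
#4 →Sf2  (Sf2: flow source, stroke at near end)
#0 →J1  (J1: bond 4 brought flow, rest push out)
#1 →J2  (J2: last free bond brings effort in)
#5 →I1  (I1: I, integral causality)
#3 →J3  (J3 needs exactly one e-in)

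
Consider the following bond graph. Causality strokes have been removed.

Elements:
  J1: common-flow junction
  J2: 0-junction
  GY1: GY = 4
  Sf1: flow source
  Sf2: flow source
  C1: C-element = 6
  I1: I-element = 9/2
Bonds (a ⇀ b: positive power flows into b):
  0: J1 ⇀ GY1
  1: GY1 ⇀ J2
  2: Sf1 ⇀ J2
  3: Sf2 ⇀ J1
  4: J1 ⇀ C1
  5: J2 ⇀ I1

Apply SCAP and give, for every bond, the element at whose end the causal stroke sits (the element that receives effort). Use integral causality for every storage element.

bond 0 stroke→J1
bond 1 stroke→J2
bond 2 stroke→Sf1
bond 3 stroke→Sf2
bond 4 stroke→J1
bond 5 stroke→I1

b2 stroke→Sf1  (source Sf1 imposes f)
b3 stroke→Sf2  (Sf2: flow source, stroke at near end)
b0 stroke→J1  (1-jn J1 has f-setter on 3)
b4 stroke→J1  (J1 flow already set via bond 3)
b1 stroke→J2  (GY GY1: same side as bond 0)
b5 stroke→I1  (common-e at J2 fixed by 1)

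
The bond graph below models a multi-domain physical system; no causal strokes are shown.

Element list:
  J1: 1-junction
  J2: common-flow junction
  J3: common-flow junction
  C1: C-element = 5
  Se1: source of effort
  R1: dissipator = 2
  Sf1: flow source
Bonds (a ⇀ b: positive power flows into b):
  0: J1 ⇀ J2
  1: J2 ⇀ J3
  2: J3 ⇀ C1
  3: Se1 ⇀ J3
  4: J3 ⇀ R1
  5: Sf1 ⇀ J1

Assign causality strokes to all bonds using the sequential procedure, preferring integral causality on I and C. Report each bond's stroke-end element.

β0 |J1
β1 |J2
β2 |J3
β3 |J3
β4 |J3
β5 |Sf1

#3 →J3  (Se1: effort source, stroke at far end)
#5 →Sf1  (Sf1 (Sf) sets flow on bond)
#0 →J1  (common-f at J1 fixed by 5)
#1 →J2  (common-f at J2 fixed by 0)
#2 →J3  (1-jn J3 has f-setter on 1)
#4 →J3  (J3: bond 1 brought flow, rest push out)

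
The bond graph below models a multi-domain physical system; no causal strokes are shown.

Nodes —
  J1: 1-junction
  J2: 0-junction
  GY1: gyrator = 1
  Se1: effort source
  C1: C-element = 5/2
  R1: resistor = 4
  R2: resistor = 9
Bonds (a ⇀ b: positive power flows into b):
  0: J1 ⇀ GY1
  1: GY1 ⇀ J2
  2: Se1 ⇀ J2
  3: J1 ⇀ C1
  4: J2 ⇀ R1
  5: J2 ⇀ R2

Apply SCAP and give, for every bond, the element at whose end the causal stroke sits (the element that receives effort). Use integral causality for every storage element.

bond 0 →GY1
bond 1 →GY1
bond 2 →J2
bond 3 →J1
bond 4 →R1
bond 5 →R2

#2 |J2  (Se1 fixes effort; stroke away)
#1 |GY1  (0-jn J2 has e-setter on 2)
#4 |R1  (0-jn J2 has e-setter on 2)
#5 |R2  (common-e at J2 fixed by 2)
#0 |GY1  (GY1 both-in/both-out from 1)
#3 |J1  (1-jn J1 has f-setter on 0)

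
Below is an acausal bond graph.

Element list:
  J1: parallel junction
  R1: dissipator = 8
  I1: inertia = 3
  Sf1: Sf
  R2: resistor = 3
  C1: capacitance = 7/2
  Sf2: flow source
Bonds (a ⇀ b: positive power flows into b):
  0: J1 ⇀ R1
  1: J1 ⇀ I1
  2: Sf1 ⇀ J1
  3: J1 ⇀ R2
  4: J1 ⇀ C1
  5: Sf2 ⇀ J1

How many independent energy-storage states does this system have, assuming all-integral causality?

b2 |Sf1  (Sf1: flow source, stroke at near end)
b5 |Sf2  (Sf2: flow source, stroke at near end)
b1 |I1  (I1 integral (f out))
b4 |J1  (C1 outputs effort q/C1)
b0 |R1  (J1: bond 4 brought effort, rest push out)
b3 |R2  (J1 effort already set via bond 4)

2  (C1, I1 all integral)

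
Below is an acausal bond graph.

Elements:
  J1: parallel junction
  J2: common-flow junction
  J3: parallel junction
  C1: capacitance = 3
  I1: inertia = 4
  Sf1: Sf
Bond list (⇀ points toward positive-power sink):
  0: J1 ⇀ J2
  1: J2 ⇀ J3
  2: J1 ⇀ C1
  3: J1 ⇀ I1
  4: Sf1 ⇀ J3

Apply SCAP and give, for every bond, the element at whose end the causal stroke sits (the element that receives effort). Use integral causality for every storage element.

#4 →Sf1  (source Sf1 imposes f)
#1 →J3  (J3: last free bond brings effort in)
#0 →J2  (1-jn J2 has f-setter on 1)
#2 →J1  (C1 outputs effort q/C1)
#3 →I1  (0-jn J1 has e-setter on 2)

#0 |J2
#1 |J3
#2 |J1
#3 |I1
#4 |Sf1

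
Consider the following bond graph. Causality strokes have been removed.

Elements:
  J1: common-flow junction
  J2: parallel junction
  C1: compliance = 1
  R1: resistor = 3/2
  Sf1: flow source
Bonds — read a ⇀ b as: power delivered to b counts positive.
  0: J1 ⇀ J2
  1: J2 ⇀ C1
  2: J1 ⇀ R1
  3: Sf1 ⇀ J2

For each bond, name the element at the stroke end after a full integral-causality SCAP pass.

b0 |J1
b1 |J2
b2 |R1
b3 |Sf1

#3 |Sf1  (source Sf1 imposes f)
#1 |J2  (prefer integral on C1)
#0 |J1  (J2: bond 1 brought effort, rest push out)
#2 |R1  (only one flow-in slot at J1)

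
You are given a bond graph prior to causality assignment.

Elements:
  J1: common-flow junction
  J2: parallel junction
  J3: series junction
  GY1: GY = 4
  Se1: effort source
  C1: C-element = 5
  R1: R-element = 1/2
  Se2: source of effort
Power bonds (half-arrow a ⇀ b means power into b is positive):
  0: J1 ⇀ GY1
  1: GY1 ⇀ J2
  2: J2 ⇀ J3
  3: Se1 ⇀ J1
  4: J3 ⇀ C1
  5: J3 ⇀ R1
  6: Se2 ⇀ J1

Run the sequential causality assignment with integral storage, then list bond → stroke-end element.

b0 |GY1
b1 |GY1
b2 |J2
b3 |J1
b4 |J3
b5 |J3
b6 |J1

bond 3 →J1  (Se1 fixes effort; stroke away)
bond 6 →J1  (source Se2 imposes e)
bond 0 →GY1  (closing 1-jn rule on J1)
bond 1 →GY1  (GY1: gyrator matches bond 0)
bond 2 →J2  (closing 0-jn rule on J2)
bond 4 →J3  (J3: bond 2 brought flow, rest push out)
bond 5 →J3  (common-f at J3 fixed by 2)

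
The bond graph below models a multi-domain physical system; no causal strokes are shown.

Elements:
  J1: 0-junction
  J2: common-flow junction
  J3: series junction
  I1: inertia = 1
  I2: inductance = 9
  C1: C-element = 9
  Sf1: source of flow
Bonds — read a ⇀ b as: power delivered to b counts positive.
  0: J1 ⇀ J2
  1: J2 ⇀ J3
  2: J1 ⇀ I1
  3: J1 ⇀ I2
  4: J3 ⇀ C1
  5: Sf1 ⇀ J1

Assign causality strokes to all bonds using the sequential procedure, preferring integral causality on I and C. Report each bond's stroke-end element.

#5 stroke→Sf1  (Sf1 (Sf) sets flow on bond)
#2 stroke→I1  (I1 outputs flow p/I1)
#3 stroke→I2  (I2 outputs flow p/I2)
#0 stroke→J1  (closing 0-jn rule on J1)
#1 stroke→J2  (1-jn J2 has f-setter on 0)
#4 stroke→J3  (1-jn J3 has f-setter on 1)

#0 |J1
#1 |J2
#2 |I1
#3 |I2
#4 |J3
#5 |Sf1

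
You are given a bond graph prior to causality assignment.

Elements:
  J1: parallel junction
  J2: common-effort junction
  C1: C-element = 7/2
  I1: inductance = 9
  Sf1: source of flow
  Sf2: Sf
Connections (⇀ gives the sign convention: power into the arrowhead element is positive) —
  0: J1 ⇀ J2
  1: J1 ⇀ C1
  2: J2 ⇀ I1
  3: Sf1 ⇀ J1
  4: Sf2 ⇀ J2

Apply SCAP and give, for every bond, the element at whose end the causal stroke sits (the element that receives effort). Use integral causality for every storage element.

b3 |Sf1  (Sf1 (Sf) sets flow on bond)
b4 |Sf2  (Sf2 (Sf) sets flow on bond)
b1 |J1  (C1 outputs effort q/C1)
b0 |J2  (J1: bond 1 brought effort, rest push out)
b2 |I1  (J2: bond 0 brought effort, rest push out)

β0 stroke→J2
β1 stroke→J1
β2 stroke→I1
β3 stroke→Sf1
β4 stroke→Sf2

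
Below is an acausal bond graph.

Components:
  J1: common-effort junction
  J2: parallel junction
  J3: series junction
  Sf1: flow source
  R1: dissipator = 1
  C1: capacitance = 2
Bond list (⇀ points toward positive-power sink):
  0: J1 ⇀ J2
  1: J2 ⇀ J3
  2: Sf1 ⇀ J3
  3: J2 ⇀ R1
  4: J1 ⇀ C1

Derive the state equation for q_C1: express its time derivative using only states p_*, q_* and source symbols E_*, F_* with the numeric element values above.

β2 →Sf1  (Sf1: flow source, stroke at near end)
β1 →J3  (common-f at J3 fixed by 2)
β4 →J1  (prefer integral on C1)
β0 →J2  (J1: bond 4 brought effort, rest push out)
β3 →R1  (J2 effort already set via bond 0)

dq_C1/dt = -F_Sf1 - q_C1/2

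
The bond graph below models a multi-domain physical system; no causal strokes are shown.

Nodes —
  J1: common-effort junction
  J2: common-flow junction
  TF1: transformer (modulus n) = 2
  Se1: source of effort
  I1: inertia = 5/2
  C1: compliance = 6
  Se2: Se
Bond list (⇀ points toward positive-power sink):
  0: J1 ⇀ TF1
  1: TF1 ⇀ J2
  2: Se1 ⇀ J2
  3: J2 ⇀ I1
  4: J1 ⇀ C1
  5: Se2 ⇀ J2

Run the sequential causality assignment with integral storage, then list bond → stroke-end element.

bond 0 stroke→TF1
bond 1 stroke→J2
bond 2 stroke→J2
bond 3 stroke→I1
bond 4 stroke→J1
bond 5 stroke→J2

b2 stroke→J2  (Se1: effort source, stroke at far end)
b5 stroke→J2  (Se2: effort source, stroke at far end)
b3 stroke→I1  (prefer integral on I1)
b1 stroke→J2  (common-f at J2 fixed by 3)
b0 stroke→TF1  (TF1: transformer flips bond 1)
b4 stroke→J1  (only one effort-in slot at J1)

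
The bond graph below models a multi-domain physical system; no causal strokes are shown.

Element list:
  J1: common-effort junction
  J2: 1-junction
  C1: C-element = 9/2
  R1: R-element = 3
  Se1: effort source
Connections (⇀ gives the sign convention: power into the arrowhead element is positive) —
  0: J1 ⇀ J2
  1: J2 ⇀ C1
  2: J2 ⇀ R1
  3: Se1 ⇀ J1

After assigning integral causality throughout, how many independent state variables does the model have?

1  (C1 all integral)

b3 →J1  (Se1 fixes effort; stroke away)
b0 →J2  (0-jn J1 has e-setter on 3)
b1 →J2  (C1: C, integral causality)
b2 →R1  (closing 1-jn rule on J2)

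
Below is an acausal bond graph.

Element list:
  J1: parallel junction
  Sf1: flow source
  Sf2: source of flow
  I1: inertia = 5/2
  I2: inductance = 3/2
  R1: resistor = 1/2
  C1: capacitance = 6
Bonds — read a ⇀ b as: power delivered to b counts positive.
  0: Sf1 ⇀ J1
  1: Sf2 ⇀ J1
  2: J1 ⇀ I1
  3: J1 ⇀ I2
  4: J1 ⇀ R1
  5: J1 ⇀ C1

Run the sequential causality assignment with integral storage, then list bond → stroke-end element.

b0 stroke at Sf1  (Sf1: flow source, stroke at near end)
b1 stroke at Sf2  (source Sf2 imposes f)
b2 stroke at I1  (I1 integral (f out))
b3 stroke at I2  (I2 outputs flow p/I2)
b5 stroke at J1  (prefer integral on C1)
b4 stroke at R1  (common-e at J1 fixed by 5)

#0 stroke→Sf1
#1 stroke→Sf2
#2 stroke→I1
#3 stroke→I2
#4 stroke→R1
#5 stroke→J1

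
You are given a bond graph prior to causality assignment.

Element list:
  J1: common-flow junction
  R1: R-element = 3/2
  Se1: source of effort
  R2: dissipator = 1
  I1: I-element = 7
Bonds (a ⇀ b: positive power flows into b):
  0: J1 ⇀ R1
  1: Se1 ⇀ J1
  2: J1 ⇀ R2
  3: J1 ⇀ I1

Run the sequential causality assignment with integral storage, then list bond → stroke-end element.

bond 1 stroke at J1  (Se1 fixes effort; stroke away)
bond 3 stroke at I1  (I1 outputs flow p/I1)
bond 0 stroke at J1  (J1 flow already set via bond 3)
bond 2 stroke at J1  (common-f at J1 fixed by 3)

bond 0 stroke→J1
bond 1 stroke→J1
bond 2 stroke→J1
bond 3 stroke→I1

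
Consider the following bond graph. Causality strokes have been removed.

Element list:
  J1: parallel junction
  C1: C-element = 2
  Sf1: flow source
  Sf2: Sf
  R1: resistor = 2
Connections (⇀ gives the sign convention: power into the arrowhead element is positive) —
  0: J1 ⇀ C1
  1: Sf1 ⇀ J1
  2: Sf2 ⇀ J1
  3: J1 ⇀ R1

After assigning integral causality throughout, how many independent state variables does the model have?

β1 stroke→Sf1  (Sf1 (Sf) sets flow on bond)
β2 stroke→Sf2  (Sf2 fixes flow; stroke at Sf2)
β0 stroke→J1  (C1: C, integral causality)
β3 stroke→R1  (0-jn J1 has e-setter on 0)

1  (C1 all integral)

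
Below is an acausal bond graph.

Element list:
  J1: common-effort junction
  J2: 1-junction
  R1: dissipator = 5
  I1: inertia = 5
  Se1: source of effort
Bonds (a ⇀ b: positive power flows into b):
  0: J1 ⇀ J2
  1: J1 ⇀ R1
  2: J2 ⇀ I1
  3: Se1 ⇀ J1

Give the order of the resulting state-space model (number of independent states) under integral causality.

1  (I1 all integral)

bond 3 stroke at J1  (Se1 fixes effort; stroke away)
bond 0 stroke at J2  (common-e at J1 fixed by 3)
bond 1 stroke at R1  (J1: bond 3 brought effort, rest push out)
bond 2 stroke at I1  (J2: last free bond brings flow in)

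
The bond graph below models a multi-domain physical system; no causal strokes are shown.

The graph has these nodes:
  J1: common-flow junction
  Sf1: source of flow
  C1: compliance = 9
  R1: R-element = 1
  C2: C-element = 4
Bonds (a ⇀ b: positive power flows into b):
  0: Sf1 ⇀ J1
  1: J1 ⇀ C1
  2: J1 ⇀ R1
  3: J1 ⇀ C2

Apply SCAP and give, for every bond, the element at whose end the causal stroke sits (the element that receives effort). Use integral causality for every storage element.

β0 |Sf1
β1 |J1
β2 |J1
β3 |J1

b0 stroke→Sf1  (Sf1 fixes flow; stroke at Sf1)
b1 stroke→J1  (common-f at J1 fixed by 0)
b2 stroke→J1  (common-f at J1 fixed by 0)
b3 stroke→J1  (common-f at J1 fixed by 0)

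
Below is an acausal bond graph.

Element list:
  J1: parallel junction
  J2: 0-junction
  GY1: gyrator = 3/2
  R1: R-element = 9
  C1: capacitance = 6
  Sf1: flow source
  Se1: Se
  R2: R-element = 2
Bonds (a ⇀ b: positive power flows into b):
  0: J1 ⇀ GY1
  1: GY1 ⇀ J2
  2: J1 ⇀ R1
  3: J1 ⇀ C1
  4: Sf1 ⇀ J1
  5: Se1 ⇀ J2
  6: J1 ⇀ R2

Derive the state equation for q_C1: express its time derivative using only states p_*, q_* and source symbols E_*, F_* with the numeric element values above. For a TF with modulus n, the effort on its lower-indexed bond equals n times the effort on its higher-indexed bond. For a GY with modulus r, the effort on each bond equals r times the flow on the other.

b4 stroke→Sf1  (Sf1 (Sf) sets flow on bond)
b5 stroke→J2  (Se1 (Se) sets effort on bond)
b1 stroke→GY1  (common-e at J2 fixed by 5)
b0 stroke→GY1  (GY1: gyrator matches bond 1)
b3 stroke→J1  (C1 outputs effort q/C1)
b2 stroke→R1  (0-jn J1 has e-setter on 3)
b6 stroke→R2  (common-e at J1 fixed by 3)

dq_C1/dt = -2*E_Se1/3 + F_Sf1 - 11*q_C1/108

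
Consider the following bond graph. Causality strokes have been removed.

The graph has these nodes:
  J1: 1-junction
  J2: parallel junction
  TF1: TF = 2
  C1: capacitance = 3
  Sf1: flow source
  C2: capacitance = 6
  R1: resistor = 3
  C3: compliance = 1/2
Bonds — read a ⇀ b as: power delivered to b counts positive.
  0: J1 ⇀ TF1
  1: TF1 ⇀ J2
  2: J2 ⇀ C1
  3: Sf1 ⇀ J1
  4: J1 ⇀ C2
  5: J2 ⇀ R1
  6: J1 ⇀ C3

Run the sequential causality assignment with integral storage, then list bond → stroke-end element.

bond 0 |J1
bond 1 |TF1
bond 2 |J2
bond 3 |Sf1
bond 4 |J1
bond 5 |R1
bond 6 |J1

bond 3 stroke→Sf1  (source Sf1 imposes f)
bond 0 stroke→J1  (J1: bond 3 brought flow, rest push out)
bond 4 stroke→J1  (J1: bond 3 brought flow, rest push out)
bond 6 stroke→J1  (1-jn J1 has f-setter on 3)
bond 1 stroke→TF1  (through TF1, causality passes straight; one stroke at TF1)
bond 2 stroke→J2  (C1 integral (e out))
bond 5 stroke→R1  (0-jn J2 has e-setter on 2)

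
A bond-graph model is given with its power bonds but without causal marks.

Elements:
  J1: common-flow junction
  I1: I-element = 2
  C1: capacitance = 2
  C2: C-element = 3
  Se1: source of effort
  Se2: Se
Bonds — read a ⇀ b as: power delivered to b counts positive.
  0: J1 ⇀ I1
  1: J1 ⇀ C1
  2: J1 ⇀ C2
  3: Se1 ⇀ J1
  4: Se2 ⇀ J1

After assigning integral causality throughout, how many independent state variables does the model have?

β3 |J1  (source Se1 imposes e)
β4 |J1  (source Se2 imposes e)
β0 |I1  (I1: I, integral causality)
β1 |J1  (J1 flow already set via bond 0)
β2 |J1  (J1 flow already set via bond 0)

3  (C1, C2, I1 all integral)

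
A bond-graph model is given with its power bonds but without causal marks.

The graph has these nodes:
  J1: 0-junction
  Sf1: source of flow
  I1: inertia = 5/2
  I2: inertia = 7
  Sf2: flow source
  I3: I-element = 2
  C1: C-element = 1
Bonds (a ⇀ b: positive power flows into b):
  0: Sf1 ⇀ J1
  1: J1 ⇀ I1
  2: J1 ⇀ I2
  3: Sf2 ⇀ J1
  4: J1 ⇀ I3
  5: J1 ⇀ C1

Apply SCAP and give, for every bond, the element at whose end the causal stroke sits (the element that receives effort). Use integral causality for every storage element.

β0 |Sf1
β1 |I1
β2 |I2
β3 |Sf2
β4 |I3
β5 |J1

bond 0 |Sf1  (Sf1: flow source, stroke at near end)
bond 3 |Sf2  (Sf2: flow source, stroke at near end)
bond 1 |I1  (I1 outputs flow p/I1)
bond 2 |I2  (I2: I, integral causality)
bond 4 |I3  (prefer integral on I3)
bond 5 |J1  (J1 needs exactly one e-in)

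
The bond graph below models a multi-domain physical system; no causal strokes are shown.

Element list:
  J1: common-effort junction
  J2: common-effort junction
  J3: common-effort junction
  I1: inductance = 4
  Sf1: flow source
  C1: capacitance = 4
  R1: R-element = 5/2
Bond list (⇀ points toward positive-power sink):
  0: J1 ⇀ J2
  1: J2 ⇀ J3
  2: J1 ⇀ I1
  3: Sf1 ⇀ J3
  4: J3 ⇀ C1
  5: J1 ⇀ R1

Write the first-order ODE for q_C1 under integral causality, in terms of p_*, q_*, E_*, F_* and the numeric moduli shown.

dq_C1/dt = F_Sf1 - p_I1/4 - q_C1/10

b3 |Sf1  (source Sf1 imposes f)
b2 |I1  (I1: I, integral causality)
b4 |J3  (C1 outputs effort q/C1)
b1 |J2  (J3 effort already set via bond 4)
b0 |J1  (common-e at J2 fixed by 1)
b5 |R1  (J1 effort already set via bond 0)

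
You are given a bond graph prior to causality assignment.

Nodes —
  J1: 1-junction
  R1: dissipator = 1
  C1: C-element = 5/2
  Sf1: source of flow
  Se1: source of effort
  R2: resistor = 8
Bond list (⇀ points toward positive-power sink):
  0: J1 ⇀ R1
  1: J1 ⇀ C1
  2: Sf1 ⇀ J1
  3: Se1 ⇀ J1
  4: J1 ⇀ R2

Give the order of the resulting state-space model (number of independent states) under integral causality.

b2 stroke→Sf1  (Sf1 fixes flow; stroke at Sf1)
b3 stroke→J1  (Se1: effort source, stroke at far end)
b0 stroke→J1  (1-jn J1 has f-setter on 2)
b1 stroke→J1  (J1: bond 2 brought flow, rest push out)
b4 stroke→J1  (1-jn J1 has f-setter on 2)

1  (C1 all integral)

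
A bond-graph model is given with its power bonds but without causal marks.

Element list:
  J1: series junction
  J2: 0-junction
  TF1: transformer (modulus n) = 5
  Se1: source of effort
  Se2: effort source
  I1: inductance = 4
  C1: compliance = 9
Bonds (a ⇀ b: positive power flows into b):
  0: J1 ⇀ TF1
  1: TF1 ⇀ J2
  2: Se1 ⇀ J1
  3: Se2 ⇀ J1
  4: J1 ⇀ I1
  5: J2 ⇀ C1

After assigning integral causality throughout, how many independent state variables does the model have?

2  (C1, I1 all integral)

β2 stroke at J1  (Se1 fixes effort; stroke away)
β3 stroke at J1  (source Se2 imposes e)
β4 stroke at I1  (I1: I, integral causality)
β0 stroke at J1  (common-f at J1 fixed by 4)
β1 stroke at TF1  (through TF1, causality passes straight; one stroke at TF1)
β5 stroke at J2  (J2 needs exactly one e-in)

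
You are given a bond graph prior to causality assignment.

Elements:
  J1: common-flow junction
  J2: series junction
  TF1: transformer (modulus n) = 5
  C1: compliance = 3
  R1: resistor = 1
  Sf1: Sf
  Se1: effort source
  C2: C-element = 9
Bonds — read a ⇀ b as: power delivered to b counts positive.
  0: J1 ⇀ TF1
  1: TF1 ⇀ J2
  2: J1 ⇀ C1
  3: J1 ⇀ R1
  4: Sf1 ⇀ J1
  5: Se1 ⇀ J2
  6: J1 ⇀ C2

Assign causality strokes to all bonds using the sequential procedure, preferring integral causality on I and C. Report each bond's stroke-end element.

#4 stroke at Sf1  (Sf1 fixes flow; stroke at Sf1)
#5 stroke at J2  (source Se1 imposes e)
#0 stroke at J1  (J1 flow already set via bond 4)
#2 stroke at J1  (common-f at J1 fixed by 4)
#3 stroke at J1  (1-jn J1 has f-setter on 4)
#6 stroke at J1  (J1: bond 4 brought flow, rest push out)
#1 stroke at TF1  (J2 needs exactly one f-in)

b0 |J1
b1 |TF1
b2 |J1
b3 |J1
b4 |Sf1
b5 |J2
b6 |J1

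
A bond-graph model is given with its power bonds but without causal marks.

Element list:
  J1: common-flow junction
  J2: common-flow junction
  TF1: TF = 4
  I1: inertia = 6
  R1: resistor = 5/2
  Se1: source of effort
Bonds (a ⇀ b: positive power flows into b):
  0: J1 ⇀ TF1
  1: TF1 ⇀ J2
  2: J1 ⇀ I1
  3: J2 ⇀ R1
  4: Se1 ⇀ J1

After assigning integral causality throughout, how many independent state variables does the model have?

bond 4 →J1  (Se1 fixes effort; stroke away)
bond 2 →I1  (I1: I, integral causality)
bond 0 →J1  (1-jn J1 has f-setter on 2)
bond 1 →TF1  (TF1 one-in-one-out from 0)
bond 3 →J2  (common-f at J2 fixed by 1)

1  (I1 all integral)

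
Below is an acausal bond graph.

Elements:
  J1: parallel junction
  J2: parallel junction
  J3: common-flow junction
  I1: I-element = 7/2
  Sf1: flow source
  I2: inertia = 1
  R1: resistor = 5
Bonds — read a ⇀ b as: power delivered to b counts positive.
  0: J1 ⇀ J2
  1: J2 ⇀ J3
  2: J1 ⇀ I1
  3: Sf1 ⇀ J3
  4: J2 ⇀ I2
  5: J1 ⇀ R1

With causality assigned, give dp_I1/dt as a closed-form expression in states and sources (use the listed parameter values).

b3 stroke at Sf1  (Sf1 fixes flow; stroke at Sf1)
b1 stroke at J3  (1-jn J3 has f-setter on 3)
b2 stroke at I1  (I1 integral (f out))
b4 stroke at I2  (prefer integral on I2)
b0 stroke at J2  (J2: last free bond brings effort in)
b5 stroke at J1  (only one effort-in slot at J1)

dp_I1/dt = -5*F_Sf1 - 10*p_I1/7 - 5*p_I2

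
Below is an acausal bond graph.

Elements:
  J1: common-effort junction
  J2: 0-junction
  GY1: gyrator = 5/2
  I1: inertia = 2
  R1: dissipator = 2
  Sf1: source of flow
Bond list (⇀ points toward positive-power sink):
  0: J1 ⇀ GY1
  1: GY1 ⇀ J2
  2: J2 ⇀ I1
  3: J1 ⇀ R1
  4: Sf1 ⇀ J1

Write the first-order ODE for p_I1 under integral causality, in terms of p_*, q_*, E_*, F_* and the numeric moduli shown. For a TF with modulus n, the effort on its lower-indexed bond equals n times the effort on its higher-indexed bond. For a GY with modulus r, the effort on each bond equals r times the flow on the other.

dp_I1/dt = 5*F_Sf1/2 - 25*p_I1/16

b4 |Sf1  (Sf1: flow source, stroke at near end)
b2 |I1  (I1 outputs flow p/I1)
b1 |J2  (J2 needs exactly one e-in)
b0 |J1  (GY1 both-in/both-out from 1)
b3 |R1  (common-e at J1 fixed by 0)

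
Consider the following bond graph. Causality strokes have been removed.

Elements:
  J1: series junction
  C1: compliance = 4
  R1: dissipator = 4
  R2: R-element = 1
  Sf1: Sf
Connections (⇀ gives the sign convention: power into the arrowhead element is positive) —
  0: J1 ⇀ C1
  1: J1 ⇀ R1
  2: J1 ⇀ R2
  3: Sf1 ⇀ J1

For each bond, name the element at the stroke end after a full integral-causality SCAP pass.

β3 stroke→Sf1  (Sf1 (Sf) sets flow on bond)
β0 stroke→J1  (common-f at J1 fixed by 3)
β1 stroke→J1  (1-jn J1 has f-setter on 3)
β2 stroke→J1  (J1: bond 3 brought flow, rest push out)

β0 |J1
β1 |J1
β2 |J1
β3 |Sf1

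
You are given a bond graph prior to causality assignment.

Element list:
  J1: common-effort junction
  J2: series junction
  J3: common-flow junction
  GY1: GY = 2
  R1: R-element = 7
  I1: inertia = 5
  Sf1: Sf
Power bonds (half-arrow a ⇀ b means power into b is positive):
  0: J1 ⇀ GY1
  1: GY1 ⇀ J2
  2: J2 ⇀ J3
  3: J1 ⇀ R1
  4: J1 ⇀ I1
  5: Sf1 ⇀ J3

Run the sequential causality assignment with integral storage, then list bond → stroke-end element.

bond 0 stroke→J1
bond 1 stroke→J2
bond 2 stroke→J3
bond 3 stroke→R1
bond 4 stroke→I1
bond 5 stroke→Sf1

bond 5 stroke at Sf1  (Sf1: flow source, stroke at near end)
bond 2 stroke at J3  (J3 flow already set via bond 5)
bond 1 stroke at J2  (J2 flow already set via bond 2)
bond 0 stroke at J1  (GY GY1: same side as bond 1)
bond 3 stroke at R1  (0-jn J1 has e-setter on 0)
bond 4 stroke at I1  (0-jn J1 has e-setter on 0)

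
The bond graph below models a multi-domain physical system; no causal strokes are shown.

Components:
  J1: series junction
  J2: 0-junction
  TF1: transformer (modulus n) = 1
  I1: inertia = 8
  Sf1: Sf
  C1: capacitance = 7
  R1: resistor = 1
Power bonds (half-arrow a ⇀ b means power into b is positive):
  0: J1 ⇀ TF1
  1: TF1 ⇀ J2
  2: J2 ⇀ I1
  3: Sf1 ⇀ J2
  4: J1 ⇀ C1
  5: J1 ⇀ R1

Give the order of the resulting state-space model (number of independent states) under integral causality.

β3 →Sf1  (source Sf1 imposes f)
β2 →I1  (prefer integral on I1)
β1 →J2  (J2 needs exactly one e-in)
β0 →TF1  (TF1 one-in-one-out from 1)
β4 →J1  (J1 flow already set via bond 0)
β5 →J1  (1-jn J1 has f-setter on 0)

2  (C1, I1 all integral)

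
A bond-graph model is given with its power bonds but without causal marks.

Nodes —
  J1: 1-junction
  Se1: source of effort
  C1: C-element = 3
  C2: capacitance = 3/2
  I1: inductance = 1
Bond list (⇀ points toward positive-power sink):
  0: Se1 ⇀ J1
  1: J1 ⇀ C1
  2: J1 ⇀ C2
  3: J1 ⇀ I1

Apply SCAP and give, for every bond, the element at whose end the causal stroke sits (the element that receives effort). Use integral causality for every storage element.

bond 0 stroke at J1
bond 1 stroke at J1
bond 2 stroke at J1
bond 3 stroke at I1

bond 0 stroke at J1  (Se1: effort source, stroke at far end)
bond 1 stroke at J1  (prefer integral on C1)
bond 2 stroke at J1  (C2: C, integral causality)
bond 3 stroke at I1  (only one flow-in slot at J1)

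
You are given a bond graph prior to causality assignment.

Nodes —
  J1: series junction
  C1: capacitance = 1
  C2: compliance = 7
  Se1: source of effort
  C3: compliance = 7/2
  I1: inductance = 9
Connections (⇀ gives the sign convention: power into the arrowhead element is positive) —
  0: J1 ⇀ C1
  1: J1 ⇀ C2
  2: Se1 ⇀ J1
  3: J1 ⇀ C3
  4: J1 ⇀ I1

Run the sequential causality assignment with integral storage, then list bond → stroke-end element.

#0 stroke→J1
#1 stroke→J1
#2 stroke→J1
#3 stroke→J1
#4 stroke→I1

#2 |J1  (Se1 fixes effort; stroke away)
#0 |J1  (C1 integral (e out))
#1 |J1  (C2 outputs effort q/C2)
#3 |J1  (C3: C, integral causality)
#4 |I1  (J1 needs exactly one f-in)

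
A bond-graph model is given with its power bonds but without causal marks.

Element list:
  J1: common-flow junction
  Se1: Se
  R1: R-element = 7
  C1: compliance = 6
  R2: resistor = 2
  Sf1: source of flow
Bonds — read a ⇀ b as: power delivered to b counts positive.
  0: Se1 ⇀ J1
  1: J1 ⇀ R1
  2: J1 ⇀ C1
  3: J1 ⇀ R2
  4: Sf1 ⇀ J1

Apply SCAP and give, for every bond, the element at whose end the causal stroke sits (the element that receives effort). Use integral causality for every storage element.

bond 0 →J1  (Se1 (Se) sets effort on bond)
bond 4 →Sf1  (source Sf1 imposes f)
bond 1 →J1  (1-jn J1 has f-setter on 4)
bond 2 →J1  (J1 flow already set via bond 4)
bond 3 →J1  (J1: bond 4 brought flow, rest push out)

bond 0 stroke→J1
bond 1 stroke→J1
bond 2 stroke→J1
bond 3 stroke→J1
bond 4 stroke→Sf1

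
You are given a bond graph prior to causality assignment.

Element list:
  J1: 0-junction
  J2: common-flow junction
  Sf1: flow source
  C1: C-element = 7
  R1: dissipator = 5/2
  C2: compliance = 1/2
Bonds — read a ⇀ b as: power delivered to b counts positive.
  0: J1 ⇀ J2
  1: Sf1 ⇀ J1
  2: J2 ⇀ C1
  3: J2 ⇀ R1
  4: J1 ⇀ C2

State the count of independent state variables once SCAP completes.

2  (C1, C2 all integral)

β1 stroke→Sf1  (source Sf1 imposes f)
β2 stroke→J2  (C1 outputs effort q/C1)
β4 stroke→J1  (C2 outputs effort q/C2)
β0 stroke→J2  (common-e at J1 fixed by 4)
β3 stroke→R1  (J2: last free bond brings flow in)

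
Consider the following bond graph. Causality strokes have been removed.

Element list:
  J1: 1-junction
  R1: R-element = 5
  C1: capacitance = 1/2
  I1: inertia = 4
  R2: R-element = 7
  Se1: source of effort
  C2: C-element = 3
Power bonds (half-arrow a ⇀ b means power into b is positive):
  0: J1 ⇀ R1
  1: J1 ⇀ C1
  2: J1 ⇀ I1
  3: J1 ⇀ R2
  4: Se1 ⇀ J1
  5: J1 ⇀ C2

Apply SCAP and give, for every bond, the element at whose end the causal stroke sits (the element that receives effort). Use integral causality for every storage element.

β0 stroke at J1
β1 stroke at J1
β2 stroke at I1
β3 stroke at J1
β4 stroke at J1
β5 stroke at J1

b4 →J1  (Se1 fixes effort; stroke away)
b1 →J1  (prefer integral on C1)
b2 →I1  (I1: I, integral causality)
b0 →J1  (J1: bond 2 brought flow, rest push out)
b3 →J1  (common-f at J1 fixed by 2)
b5 →J1  (J1 flow already set via bond 2)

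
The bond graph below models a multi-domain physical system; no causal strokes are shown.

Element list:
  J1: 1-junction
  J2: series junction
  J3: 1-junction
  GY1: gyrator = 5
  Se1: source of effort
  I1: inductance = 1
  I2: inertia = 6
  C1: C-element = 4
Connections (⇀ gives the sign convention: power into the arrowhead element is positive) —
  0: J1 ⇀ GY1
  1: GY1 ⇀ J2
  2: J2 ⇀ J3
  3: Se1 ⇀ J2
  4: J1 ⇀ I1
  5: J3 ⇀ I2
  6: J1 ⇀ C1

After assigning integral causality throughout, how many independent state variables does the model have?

3  (C1, I1, I2 all integral)

β3 →J2  (source Se1 imposes e)
β4 →I1  (I1 outputs flow p/I1)
β0 →J1  (common-f at J1 fixed by 4)
β6 →J1  (1-jn J1 has f-setter on 4)
β1 →J2  (GY1 both-in/both-out from 0)
β2 →J3  (J2: last free bond brings flow in)
β5 →I2  (only one flow-in slot at J3)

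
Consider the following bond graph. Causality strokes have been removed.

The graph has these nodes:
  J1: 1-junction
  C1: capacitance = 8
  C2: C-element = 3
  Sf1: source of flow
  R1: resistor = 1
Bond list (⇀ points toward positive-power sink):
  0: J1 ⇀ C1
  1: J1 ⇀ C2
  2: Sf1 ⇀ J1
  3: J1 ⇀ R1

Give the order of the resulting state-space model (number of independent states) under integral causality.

bond 2 |Sf1  (Sf1: flow source, stroke at near end)
bond 0 |J1  (common-f at J1 fixed by 2)
bond 1 |J1  (common-f at J1 fixed by 2)
bond 3 |J1  (J1 flow already set via bond 2)

2  (C1, C2 all integral)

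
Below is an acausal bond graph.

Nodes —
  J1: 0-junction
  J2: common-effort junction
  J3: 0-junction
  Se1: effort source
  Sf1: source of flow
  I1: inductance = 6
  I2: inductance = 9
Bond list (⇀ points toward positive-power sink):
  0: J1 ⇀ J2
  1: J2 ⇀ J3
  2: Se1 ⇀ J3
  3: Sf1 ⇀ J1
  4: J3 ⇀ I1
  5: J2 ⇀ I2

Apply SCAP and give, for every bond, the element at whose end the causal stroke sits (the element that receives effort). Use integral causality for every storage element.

#2 |J3  (Se1 fixes effort; stroke away)
#3 |Sf1  (Sf1: flow source, stroke at near end)
#0 |J1  (only one effort-in slot at J1)
#1 |J2  (0-jn J3 has e-setter on 2)
#4 |I1  (J3 effort already set via bond 2)
#5 |I2  (J2 effort already set via bond 1)

bond 0 |J1
bond 1 |J2
bond 2 |J3
bond 3 |Sf1
bond 4 |I1
bond 5 |I2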